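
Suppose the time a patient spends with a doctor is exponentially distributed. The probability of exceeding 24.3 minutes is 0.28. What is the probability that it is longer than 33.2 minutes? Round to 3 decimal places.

0.176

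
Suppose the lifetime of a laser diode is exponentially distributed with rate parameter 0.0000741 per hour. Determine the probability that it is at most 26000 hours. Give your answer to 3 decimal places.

P(X ≤ 26000) = 1 − e^(−λ·26000) = 1 − e^(−1.9266) ≈ 0.854.

0.854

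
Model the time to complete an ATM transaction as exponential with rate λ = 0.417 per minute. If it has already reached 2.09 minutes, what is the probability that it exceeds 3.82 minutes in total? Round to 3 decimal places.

0.486

The exponential is memoryless, so the remaining time is again Exp(λ): the condition X > 2.09 is irrelevant.
P(X > 1.73) = e^(−0.72141) ≈ 0.486.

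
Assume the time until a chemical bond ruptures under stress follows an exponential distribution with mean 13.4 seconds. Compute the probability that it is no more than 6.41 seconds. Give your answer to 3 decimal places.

0.380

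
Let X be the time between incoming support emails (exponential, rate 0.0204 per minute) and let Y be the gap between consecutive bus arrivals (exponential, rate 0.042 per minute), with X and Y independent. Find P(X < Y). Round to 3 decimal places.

λ_1 = 0.0204, λ_2 = 0.042.
For independent exponentials, P(X < Y) = λ_1/(λ_1+λ_2) = 0.0204/0.0624 ≈ 0.327.

0.327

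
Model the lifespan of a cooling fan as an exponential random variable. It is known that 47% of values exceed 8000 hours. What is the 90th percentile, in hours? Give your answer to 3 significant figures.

24400

e^(−λ·8000) = 0.47 ⇒ λ = −ln(0.47)/8000 = 0.0000943778.
90th percentile: 1 − e^(−λt) = 0.9, t = −ln(0.1)/λ = 24397.5 hours.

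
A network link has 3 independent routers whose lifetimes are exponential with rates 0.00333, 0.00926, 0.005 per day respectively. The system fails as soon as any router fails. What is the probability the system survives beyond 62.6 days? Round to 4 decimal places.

0.3325

The time to first failure is exponential with rate Σλ = 0.00333 + 0.00926 + 0.005 = 0.01759.
P(min > 62.6) = e^(−0.01759·62.6) = e^(−1.1011) ≈ 0.3325.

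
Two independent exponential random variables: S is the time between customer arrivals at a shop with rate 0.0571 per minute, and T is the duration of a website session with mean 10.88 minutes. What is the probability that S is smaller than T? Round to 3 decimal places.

0.383

λ_1 = 0.0571, λ_2 = 1/10.88 = 0.0919118.
For independent exponentials, P(S < T) = λ_1/(λ_1+λ_2) = 0.0571/0.149012 ≈ 0.383.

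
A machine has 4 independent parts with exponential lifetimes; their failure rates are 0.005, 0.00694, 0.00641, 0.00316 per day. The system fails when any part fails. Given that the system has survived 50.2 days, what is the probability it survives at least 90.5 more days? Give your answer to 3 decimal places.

Time to first failure ~ Exp(Σλ) with Σλ = 0.02151.
By memorylessness, P(T > 50.2+90.5 | T > 50.2) = P(T > 90.5) = e^(−0.02151·90.5) ≈ 0.143.

0.143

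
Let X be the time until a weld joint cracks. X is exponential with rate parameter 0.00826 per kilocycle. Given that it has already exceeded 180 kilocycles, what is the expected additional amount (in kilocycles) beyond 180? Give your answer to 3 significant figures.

121

By memorylessness, the remaining amount past any threshold is again Exp(λ) with mean 1/λ = 121.065 kilocycles.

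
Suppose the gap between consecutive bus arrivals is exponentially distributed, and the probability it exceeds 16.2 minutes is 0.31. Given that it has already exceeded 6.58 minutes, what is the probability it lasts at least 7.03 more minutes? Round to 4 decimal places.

0.6016

From e^(−λ·16.2) = 0.31, λ = −ln(0.31)/16.2 = 0.0722952.
Memoryless: P(X > 6.58+7.03 | X > 6.58) = P(X > 7.03) = e^(−0.0722952·7.03) ≈ 0.6016.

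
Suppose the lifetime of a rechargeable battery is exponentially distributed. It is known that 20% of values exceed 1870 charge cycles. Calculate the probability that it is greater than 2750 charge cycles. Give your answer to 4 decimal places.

e^(−λ·1870) = 0.20 ⇒ λ = −ln(0.20)/1870 = 0.000860662.
P(X > 2750) = e^(−0.000860662·2750) = e^(−2.3668) ≈ 0.0938.

0.0938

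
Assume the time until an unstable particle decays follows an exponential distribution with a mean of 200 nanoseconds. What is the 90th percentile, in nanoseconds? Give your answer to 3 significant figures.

461

The rate is λ = 1/200 = 0.005 per nanosecond.
Set 1 − e^(−λt) = 0.9, so t = −ln(0.1)/λ = 2.3026/0.005 ≈ 460.517 nanoseconds.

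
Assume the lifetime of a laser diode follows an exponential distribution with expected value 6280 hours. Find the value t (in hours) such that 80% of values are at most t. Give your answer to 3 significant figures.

The rate is λ = 1/6280 = 0.000159236 per hour.
Set 1 − e^(−λt) = 0.8, so t = −ln(0.2)/λ = 1.6094/0.000159236 ≈ 10107.3 hours.

10100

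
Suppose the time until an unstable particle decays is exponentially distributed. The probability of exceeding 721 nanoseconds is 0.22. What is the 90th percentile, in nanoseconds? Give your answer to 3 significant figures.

1100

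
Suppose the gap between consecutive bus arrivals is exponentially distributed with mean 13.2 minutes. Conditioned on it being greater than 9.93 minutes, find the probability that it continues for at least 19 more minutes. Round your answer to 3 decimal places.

0.237

The rate is λ = 1/13.2 = 0.0757576 per minute.
P(X > s+t | X > s) = e^(−λ(s+t))/e^(−λs) = e^(−λt), independent of s = 9.93.
P(X > 19) = e^(−1.4394) ≈ 0.237.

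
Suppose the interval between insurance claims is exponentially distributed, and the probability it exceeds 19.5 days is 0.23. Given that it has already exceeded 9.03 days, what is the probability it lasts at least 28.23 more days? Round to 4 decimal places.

From e^(−λ·19.5) = 0.23, λ = −ln(0.23)/19.5 = 0.075368.
Memoryless: P(X > 9.03+28.23 | X > 9.03) = P(X > 28.23) = e^(−0.075368·28.23) ≈ 0.1191.

0.1191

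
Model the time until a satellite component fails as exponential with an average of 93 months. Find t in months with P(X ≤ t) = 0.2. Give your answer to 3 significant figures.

The rate is λ = 1/93 = 0.0107527 per month.
Set 1 − e^(−λt) = 0.2, so t = −ln(0.8)/λ = 0.22314/0.0107527 ≈ 20.7524 months.

20.8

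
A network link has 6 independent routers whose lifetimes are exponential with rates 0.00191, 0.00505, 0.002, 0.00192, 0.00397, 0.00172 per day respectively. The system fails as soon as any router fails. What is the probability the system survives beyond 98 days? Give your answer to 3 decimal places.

0.197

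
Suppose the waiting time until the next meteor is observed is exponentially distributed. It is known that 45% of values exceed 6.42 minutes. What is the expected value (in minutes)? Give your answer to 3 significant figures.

e^(−λ·6.42) = 0.45 ⇒ λ = −ln(0.45)/6.42 = 0.124378.
Mean = 1/λ = 8.04 minutes.

8.04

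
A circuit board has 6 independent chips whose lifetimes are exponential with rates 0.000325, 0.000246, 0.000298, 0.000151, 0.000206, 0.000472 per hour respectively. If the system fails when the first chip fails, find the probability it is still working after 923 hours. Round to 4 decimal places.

0.2086

The time to first failure is exponential with rate Σλ = 0.000325 + 0.000246 + 0.000298 + 0.000151 + 0.000206 + 0.000472 = 0.001698.
P(min > 923) = e^(−0.001698·923) = e^(−1.5673) ≈ 0.2086.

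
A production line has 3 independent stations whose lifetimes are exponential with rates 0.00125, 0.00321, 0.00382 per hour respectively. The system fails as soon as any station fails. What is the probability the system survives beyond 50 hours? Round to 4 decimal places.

The time to first failure is exponential with rate Σλ = 0.00125 + 0.00321 + 0.00382 = 0.00828.
P(min > 50) = e^(−0.00828·50) = e^(−0.414) ≈ 0.6610.

0.6610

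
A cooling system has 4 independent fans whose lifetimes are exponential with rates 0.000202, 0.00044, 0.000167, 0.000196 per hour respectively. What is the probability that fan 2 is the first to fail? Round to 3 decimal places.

The time to first failure is exponential with rate Σλ = 0.000202 + 0.00044 + 0.000167 + 0.000196 = 0.001005.
P(fan 2 first) = λ_2/Σλ = 0.00044/0.001005 ≈ 0.438.

0.438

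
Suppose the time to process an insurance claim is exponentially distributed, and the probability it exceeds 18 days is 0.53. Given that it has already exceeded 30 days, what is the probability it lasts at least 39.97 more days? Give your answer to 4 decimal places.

From e^(−λ·18) = 0.53, λ = −ln(0.53)/18 = 0.035271.
Memoryless: P(X > 30+39.97 | X > 30) = P(X > 39.97) = e^(−0.035271·39.97) ≈ 0.2442.

0.2442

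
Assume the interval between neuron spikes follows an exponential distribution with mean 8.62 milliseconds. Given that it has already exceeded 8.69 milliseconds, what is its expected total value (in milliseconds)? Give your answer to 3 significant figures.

The rate is λ = 1/8.62 = 0.116009 per millisecond.
By memorylessness, E[X | X > 8.69] = 8.69 + 1/λ = 8.69 + 8.62 = 17.31 milliseconds.

17.3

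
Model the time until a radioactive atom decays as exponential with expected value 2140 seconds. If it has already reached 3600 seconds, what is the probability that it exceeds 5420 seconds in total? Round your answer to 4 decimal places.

The rate is λ = 1/2140 = 0.00046729 per second.
By the memoryless property, P(X > 3600+1820 | X > 3600) = P(X > 1820).
P(X > 1820) = e^(−0.85047) ≈ 0.4272.

0.4272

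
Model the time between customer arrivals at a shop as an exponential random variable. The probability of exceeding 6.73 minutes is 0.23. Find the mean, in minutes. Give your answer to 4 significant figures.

4.579

e^(−λ·6.73) = 0.23 ⇒ λ = −ln(0.23)/6.73 = 0.218377.
Mean = 1/λ = 4.57924 minutes.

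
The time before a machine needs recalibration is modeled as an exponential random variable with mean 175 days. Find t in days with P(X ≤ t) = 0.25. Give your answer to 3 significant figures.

The rate is λ = 1/175 = 0.00571429 per day.
Set 1 − e^(−λt) = 0.25, so t = −ln(0.75)/λ = 0.28768/0.00571429 ≈ 50.3444 days.

50.3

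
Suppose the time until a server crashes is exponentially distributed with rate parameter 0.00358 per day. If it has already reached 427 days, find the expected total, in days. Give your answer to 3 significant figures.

706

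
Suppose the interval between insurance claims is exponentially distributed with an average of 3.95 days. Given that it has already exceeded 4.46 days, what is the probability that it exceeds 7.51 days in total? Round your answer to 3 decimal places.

The rate is λ = 1/3.95 = 0.253165 per day.
The exponential is memoryless, so the remaining time is again Exp(λ): the condition X > 4.46 is irrelevant.
P(X > 3.05) = e^(−0.77215) ≈ 0.462.

0.462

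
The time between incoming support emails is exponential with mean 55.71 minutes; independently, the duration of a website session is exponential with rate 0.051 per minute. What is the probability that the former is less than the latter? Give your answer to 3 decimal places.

λ_1 = 1/55.71 = 0.0179501, λ_2 = 0.051.
For independent exponentials, P(the former < the latter) = λ_1/(λ_1+λ_2) = 0.0179501/0.0689501 ≈ 0.260.

0.260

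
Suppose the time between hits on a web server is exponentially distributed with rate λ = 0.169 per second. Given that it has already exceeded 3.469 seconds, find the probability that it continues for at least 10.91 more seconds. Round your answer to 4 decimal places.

0.1582

By the memoryless property, P(X > 3.469+10.91 | X > 3.469) = P(X > 10.91).
P(X > 10.91) = e^(−1.8438) ≈ 0.1582.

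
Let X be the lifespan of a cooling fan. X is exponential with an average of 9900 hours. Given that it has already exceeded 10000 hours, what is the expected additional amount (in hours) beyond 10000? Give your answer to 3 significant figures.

9900

The rate is λ = 1/9900 = 0.00010101 per hour.
By memorylessness, the remaining amount past any threshold is again Exp(λ) with mean 1/λ = 9900 hours.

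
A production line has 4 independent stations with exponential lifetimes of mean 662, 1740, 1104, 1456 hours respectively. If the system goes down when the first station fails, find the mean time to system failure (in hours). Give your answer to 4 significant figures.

271.9

The first failure time is exponential with rate Σλ_i = 1/662 + 1/1740 + 1/1104 + 1/1456 = 0.0036779 per hour.
E[min] = 1/Σλ = 1/0.0036779 = 271.895 hours.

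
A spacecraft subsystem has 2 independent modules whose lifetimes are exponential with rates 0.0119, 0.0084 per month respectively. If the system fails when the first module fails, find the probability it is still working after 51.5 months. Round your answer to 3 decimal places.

0.352

The time to first failure is exponential with rate Σλ = 0.0119 + 0.0084 = 0.0203.
P(min > 51.5) = e^(−0.0203·51.5) = e^(−1.0454) ≈ 0.352.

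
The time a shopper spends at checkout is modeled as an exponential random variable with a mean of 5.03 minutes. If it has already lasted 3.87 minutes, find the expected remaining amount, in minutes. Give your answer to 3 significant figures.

5.03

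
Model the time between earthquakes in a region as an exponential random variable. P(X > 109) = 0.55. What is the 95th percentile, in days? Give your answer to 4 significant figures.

546.2

e^(−λ·109) = 0.55 ⇒ λ = −ln(0.55)/109 = 0.00548474.
95th percentile: 1 − e^(−λt) = 0.95, t = −ln(0.05)/λ = 546.194 days.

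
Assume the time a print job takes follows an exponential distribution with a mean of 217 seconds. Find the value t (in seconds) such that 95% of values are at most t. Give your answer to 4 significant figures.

650.1

The rate is λ = 1/217 = 0.00460829 per second.
Set 1 − e^(−λt) = 0.95, so t = −ln(0.05)/λ = 2.9957/0.00460829 ≈ 650.074 seconds.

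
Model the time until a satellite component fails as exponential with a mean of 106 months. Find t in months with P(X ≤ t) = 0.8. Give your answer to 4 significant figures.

170.6

The rate is λ = 1/106 = 0.00943396 per month.
Set 1 − e^(−λt) = 0.8, so t = −ln(0.2)/λ = 1.6094/0.00943396 ≈ 170.6 months.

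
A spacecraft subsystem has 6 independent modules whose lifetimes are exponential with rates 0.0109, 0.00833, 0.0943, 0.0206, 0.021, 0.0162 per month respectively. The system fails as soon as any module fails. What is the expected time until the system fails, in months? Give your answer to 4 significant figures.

The time to first failure is exponential with rate Σλ = 0.0109 + 0.00833 + 0.0943 + 0.0206 + 0.021 + 0.0162 = 0.17133.
E[min] = 1/Σλ = 1/0.17133 = 5.83669 months.

5.837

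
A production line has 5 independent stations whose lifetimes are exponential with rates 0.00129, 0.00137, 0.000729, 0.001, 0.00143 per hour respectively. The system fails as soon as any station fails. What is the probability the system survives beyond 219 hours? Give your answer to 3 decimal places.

0.280

The time to first failure is exponential with rate Σλ = 0.00129 + 0.00137 + 0.000729 + 0.001 + 0.00143 = 0.005819.
P(min > 219) = e^(−0.005819·219) = e^(−1.2744) ≈ 0.280.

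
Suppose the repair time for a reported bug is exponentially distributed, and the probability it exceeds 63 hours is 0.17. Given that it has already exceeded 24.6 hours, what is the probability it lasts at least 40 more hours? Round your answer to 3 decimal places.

From e^(−λ·63) = 0.17, λ = −ln(0.17)/63 = 0.0281263.
Memoryless: P(X > 24.6+40 | X > 24.6) = P(X > 40) = e^(−0.0281263·40) ≈ 0.325.

0.325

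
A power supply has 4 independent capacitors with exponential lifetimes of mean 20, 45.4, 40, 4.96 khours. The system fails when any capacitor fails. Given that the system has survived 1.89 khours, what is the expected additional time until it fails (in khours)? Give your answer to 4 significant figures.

3.349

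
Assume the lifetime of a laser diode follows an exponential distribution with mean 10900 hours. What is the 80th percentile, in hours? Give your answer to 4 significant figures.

17540

The rate is λ = 1/10900 = 0.0000917431 per hour.
Set 1 − e^(−λt) = 0.8, so t = −ln(0.2)/λ = 1.6094/0.0000917431 ≈ 17542.9 hours.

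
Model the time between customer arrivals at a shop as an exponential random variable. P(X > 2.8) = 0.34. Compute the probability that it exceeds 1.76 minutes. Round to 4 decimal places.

e^(−λ·2.8) = 0.34 ⇒ λ = −ln(0.34)/2.8 = 0.385289.
P(X > 1.76) = e^(−0.385289·1.76) = e^(−0.67811) ≈ 0.5076.

0.5076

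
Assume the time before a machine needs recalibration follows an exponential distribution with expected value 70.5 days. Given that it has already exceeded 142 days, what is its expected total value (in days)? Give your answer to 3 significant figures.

The rate is λ = 1/70.5 = 0.0141844 per day.
By memorylessness, E[X | X > 142] = 142 + 1/λ = 142 + 70.5 = 212.5 days.

213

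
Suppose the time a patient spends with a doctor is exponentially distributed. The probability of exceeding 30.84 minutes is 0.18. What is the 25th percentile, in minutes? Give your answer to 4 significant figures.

e^(−λ·30.84) = 0.18 ⇒ λ = −ln(0.18)/30.84 = 0.0556031.
25th percentile: 1 − e^(−λt) = 0.25, t = −ln(0.75)/λ = 5.17385 minutes.

5.174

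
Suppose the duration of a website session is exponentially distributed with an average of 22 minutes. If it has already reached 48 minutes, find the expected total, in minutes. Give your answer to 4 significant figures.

The rate is λ = 1/22 = 0.0454545 per minute.
By memorylessness, E[X | X > 48] = 48 + 1/λ = 48 + 22 = 70 minutes.

70.00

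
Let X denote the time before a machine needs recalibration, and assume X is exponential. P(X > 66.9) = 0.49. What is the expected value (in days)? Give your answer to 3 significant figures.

e^(−λ·66.9) = 0.49 ⇒ λ = −ln(0.49)/66.9 = 0.0106629.
Mean = 1/λ = 93.7829 days.

93.8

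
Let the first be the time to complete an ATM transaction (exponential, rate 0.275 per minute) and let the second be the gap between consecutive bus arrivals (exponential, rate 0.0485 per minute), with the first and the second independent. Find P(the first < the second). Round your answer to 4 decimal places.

λ_1 = 0.275, λ_2 = 0.0485.
For independent exponentials, P(the first < the second) = λ_1/(λ_1+λ_2) = 0.275/0.3235 ≈ 0.8501.

0.8501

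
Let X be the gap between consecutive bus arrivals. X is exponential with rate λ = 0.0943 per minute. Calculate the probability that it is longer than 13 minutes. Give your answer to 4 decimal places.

0.2935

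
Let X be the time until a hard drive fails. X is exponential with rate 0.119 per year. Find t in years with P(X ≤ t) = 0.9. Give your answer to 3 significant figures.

19.3

Set 1 − e^(−λt) = 0.9, so t = −ln(0.1)/λ = 2.3026/0.119 ≈ 19.3495 years.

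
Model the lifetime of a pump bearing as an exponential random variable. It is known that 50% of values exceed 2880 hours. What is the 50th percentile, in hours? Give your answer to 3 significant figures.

2880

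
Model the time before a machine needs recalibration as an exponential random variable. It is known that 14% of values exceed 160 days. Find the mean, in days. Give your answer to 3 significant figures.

81.4

e^(−λ·160) = 0.14 ⇒ λ = −ln(0.14)/160 = 0.0122882.
Mean = 1/λ = 81.3788 days.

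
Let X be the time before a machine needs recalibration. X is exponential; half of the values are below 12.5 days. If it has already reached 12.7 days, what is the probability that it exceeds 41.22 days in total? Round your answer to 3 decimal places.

0.206

For an exponential, median = ln(2)/λ, so λ = ln 2 / 12.5 = 0.0554518 per day.
The exponential is memoryless, so the remaining time is again Exp(λ): the condition X > 12.7 is irrelevant.
P(X > 28.52) = e^(−1.5815) ≈ 0.206.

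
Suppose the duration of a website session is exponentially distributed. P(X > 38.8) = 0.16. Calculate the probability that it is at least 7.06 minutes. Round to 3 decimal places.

0.716

e^(−λ·38.8) = 0.16 ⇒ λ = −ln(0.16)/38.8 = 0.0472315.
P(X > 7.06) = e^(−0.0472315·7.06) = e^(−0.33345) ≈ 0.716.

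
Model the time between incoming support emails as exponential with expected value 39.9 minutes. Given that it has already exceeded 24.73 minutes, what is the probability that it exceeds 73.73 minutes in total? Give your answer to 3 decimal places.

The rate is λ = 1/39.9 = 0.0250627 per minute.
P(X > s+t | X > s) = e^(−λ(s+t))/e^(−λs) = e^(−λt), independent of s = 24.73.
P(X > 49) = e^(−1.2281) ≈ 0.293.

0.293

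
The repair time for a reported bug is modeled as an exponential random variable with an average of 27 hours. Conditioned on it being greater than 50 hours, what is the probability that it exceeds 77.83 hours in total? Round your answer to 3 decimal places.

The rate is λ = 1/27 = 0.037037 per hour.
The exponential is memoryless, so the remaining time is again Exp(λ): the condition X > 50 is irrelevant.
P(X > 27.83) = e^(−1.0307) ≈ 0.357.

0.357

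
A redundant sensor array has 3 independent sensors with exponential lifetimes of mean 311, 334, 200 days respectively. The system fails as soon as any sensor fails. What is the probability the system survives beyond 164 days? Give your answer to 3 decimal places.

0.159

The first failure time is exponential with rate Σλ_i = 1/311 + 1/334 + 1/200 = 0.0112094 per day.
P(min > 164) = e^(−0.0112094·164) = e^(−1.8383) ≈ 0.159.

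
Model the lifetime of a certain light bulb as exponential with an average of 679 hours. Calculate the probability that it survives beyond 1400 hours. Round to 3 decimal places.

0.127

The rate is λ = 1/679 = 0.00147275 per hour.
P(X > 1400) = e^(−λ·1400) = e^(−2.0619) ≈ 0.127.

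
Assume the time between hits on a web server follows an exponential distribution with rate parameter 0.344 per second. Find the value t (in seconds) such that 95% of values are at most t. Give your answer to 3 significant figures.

8.71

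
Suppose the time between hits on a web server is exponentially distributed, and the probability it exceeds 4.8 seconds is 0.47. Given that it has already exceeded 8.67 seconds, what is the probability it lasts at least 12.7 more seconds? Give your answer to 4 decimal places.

From e^(−λ·4.8) = 0.47, λ = −ln(0.47)/4.8 = 0.157296.
Memoryless: P(X > 8.67+12.7 | X > 8.67) = P(X > 12.7) = e^(−0.157296·12.7) ≈ 0.1357.

0.1357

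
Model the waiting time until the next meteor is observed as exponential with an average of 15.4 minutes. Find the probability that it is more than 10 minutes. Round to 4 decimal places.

0.5224

The rate is λ = 1/15.4 = 0.0649351 per minute.
P(X > 10) = e^(−λ·10) = e^(−0.64935) ≈ 0.5224.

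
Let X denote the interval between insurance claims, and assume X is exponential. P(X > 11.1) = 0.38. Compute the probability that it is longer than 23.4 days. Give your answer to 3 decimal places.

0.130

e^(−λ·11.1) = 0.38 ⇒ λ = −ln(0.38)/11.1 = 0.0871697.
P(X > 23.4) = e^(−0.0871697·23.4) = e^(−2.0398) ≈ 0.130.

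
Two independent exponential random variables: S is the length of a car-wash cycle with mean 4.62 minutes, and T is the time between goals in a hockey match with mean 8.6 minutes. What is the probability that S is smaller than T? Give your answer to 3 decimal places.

0.651

λ_1 = 1/4.62 = 0.21645, λ_2 = 1/8.6 = 0.116279.
For independent exponentials, P(S < T) = λ_1/(λ_1+λ_2) = 0.21645/0.332729 ≈ 0.651.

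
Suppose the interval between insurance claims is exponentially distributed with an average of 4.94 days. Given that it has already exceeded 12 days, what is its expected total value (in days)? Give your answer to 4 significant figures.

16.94

The rate is λ = 1/4.94 = 0.202429 per day.
By memorylessness, E[X | X > 12] = 12 + 1/λ = 12 + 4.94 = 16.94 days.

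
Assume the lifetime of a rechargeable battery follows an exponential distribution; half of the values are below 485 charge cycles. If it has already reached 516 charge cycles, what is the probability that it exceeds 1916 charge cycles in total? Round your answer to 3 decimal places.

0.135

For an exponential, median = ln(2)/λ, so λ = ln 2 / 485 = 0.00142917 per charge cycle.
P(X > s+t | X > s) = e^(−λ(s+t))/e^(−λs) = e^(−λt), independent of s = 516.
P(X > 1400) = e^(−2.0008) ≈ 0.135.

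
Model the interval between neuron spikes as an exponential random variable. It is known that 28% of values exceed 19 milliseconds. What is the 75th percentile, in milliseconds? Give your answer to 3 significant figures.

e^(−λ·19) = 0.28 ⇒ λ = −ln(0.28)/19 = 0.0669982.
75th percentile: 1 − e^(−λt) = 0.75, t = −ln(0.25)/λ = 20.6915 milliseconds.

20.7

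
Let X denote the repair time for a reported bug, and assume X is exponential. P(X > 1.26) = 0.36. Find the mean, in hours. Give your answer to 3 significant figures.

1.23

e^(−λ·1.26) = 0.36 ⇒ λ = −ln(0.36)/1.26 = 0.810834.
Mean = 1/λ = 1.2333 hours.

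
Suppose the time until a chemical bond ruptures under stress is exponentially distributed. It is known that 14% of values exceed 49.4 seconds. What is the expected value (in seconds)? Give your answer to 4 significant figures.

e^(−λ·49.4) = 0.14 ⇒ λ = −ln(0.14)/49.4 = 0.0397999.
Mean = 1/λ = 25.1257 seconds.

25.13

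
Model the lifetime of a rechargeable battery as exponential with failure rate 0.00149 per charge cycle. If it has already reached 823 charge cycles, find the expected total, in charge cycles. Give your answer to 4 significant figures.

By memorylessness, E[X | X > 823] = 823 + 1/λ = 823 + 671.141 = 1494.14 charge cycles.

1494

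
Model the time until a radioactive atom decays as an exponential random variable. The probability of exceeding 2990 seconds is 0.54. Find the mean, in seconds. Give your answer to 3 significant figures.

e^(−λ·2990) = 0.54 ⇒ λ = −ln(0.54)/2990 = 0.000206082.
Mean = 1/λ = 4852.43 seconds.

4850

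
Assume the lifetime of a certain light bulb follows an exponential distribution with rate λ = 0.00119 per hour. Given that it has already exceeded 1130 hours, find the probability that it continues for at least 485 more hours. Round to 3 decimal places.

0.561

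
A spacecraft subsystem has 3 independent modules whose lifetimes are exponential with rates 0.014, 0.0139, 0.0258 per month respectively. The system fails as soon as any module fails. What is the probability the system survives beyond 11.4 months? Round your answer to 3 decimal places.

0.542

The time to first failure is exponential with rate Σλ = 0.014 + 0.0139 + 0.0258 = 0.0537.
P(min > 11.4) = e^(−0.0537·11.4) = e^(−0.61218) ≈ 0.542.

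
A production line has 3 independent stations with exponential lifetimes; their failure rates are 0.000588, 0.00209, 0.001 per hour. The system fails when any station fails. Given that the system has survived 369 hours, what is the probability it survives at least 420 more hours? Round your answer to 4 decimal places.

Time to first failure ~ Exp(Σλ) with Σλ = 0.003678.
By memorylessness, P(T > 369+420 | T > 369) = P(T > 420) = e^(−0.003678·420) ≈ 0.2134.

0.2134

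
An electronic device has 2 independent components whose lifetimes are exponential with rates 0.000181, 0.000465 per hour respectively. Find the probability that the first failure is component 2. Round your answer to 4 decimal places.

0.7198

The time to first failure is exponential with rate Σλ = 0.000181 + 0.000465 = 0.000646.
P(component 2 first) = λ_2/Σλ = 0.000465/0.000646 ≈ 0.7198.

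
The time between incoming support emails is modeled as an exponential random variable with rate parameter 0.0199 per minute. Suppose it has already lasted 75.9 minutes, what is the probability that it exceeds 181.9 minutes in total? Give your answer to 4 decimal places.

The exponential is memoryless, so the remaining time is again Exp(λ): the condition X > 75.9 is irrelevant.
P(X > 106) = e^(−2.1094) ≈ 0.1213.

0.1213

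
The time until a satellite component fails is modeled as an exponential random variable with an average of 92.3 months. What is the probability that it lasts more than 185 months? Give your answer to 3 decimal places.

The rate is λ = 1/92.3 = 0.0108342 per month.
P(X > 185) = e^(−λ·185) = e^(−2.0043) ≈ 0.135.

0.135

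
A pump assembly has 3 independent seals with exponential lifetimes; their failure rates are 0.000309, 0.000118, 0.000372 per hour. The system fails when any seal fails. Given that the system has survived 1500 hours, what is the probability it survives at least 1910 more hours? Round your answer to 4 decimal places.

0.2174

Time to first failure ~ Exp(Σλ) with Σλ = 0.000799.
By memorylessness, P(T > 1500+1910 | T > 1500) = P(T > 1910) = e^(−0.000799·1910) ≈ 0.2174.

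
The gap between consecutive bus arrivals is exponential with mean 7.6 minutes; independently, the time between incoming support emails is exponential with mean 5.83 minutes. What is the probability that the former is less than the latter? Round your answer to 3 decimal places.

0.434

λ_1 = 1/7.6 = 0.131579, λ_2 = 1/5.83 = 0.171527.
For independent exponentials, P(the former < the latter) = λ_1/(λ_1+λ_2) = 0.131579/0.303106 ≈ 0.434.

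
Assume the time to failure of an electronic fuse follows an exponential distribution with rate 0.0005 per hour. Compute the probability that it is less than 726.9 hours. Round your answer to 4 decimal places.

0.3047

P(X ≤ 726.9) = 1 − e^(−λ·726.9) = 1 − e^(−0.36345) ≈ 0.3047.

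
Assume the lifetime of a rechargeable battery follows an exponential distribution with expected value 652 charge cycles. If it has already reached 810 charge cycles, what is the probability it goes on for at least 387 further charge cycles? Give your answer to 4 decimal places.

The rate is λ = 1/652 = 0.00153374 per charge cycle.
The exponential is memoryless, so the remaining time is again Exp(λ): the condition X > 810 is irrelevant.
P(X > 387) = e^(−0.59356) ≈ 0.5524.

0.5524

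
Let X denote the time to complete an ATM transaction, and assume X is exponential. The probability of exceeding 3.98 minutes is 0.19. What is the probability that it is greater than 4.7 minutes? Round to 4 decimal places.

0.1407

e^(−λ·3.98) = 0.19 ⇒ λ = −ln(0.19)/3.98 = 0.417269.
P(X > 4.7) = e^(−0.417269·4.7) = e^(−1.9612) ≈ 0.1407.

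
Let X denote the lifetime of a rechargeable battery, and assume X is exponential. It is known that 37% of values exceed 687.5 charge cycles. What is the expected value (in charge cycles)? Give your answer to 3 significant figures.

e^(−λ·687.5) = 0.37 ⇒ λ = −ln(0.37)/687.5 = 0.00144619.
Mean = 1/λ = 691.474 charge cycles.

691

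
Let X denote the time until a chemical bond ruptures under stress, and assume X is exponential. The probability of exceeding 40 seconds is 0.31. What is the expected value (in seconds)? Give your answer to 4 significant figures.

34.15

e^(−λ·40) = 0.31 ⇒ λ = −ln(0.31)/40 = 0.0292796.
Mean = 1/λ = 34.1535 seconds.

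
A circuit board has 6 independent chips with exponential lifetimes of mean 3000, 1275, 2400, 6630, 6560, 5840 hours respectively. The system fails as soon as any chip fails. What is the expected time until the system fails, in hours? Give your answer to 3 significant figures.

The first failure time is exponential with rate Σλ_i = 1/3000 + 1/1275 + 1/2400 + 1/6630 + 1/6560 + 1/5840 = 0.00200882 per hour.
E[min] = 1/Σλ = 1/0.00200882 = 497.806 hours.

498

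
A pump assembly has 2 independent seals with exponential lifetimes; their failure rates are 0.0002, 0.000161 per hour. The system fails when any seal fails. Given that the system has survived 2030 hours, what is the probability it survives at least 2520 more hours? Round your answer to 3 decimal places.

Time to first failure ~ Exp(Σλ) with Σλ = 0.000361.
By memorylessness, P(T > 2030+2520 | T > 2030) = P(T > 2520) = e^(−0.000361·2520) ≈ 0.403.

0.403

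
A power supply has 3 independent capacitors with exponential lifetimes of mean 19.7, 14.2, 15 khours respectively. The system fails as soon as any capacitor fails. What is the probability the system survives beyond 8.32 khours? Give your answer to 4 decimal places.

0.2095

The first failure time is exponential with rate Σλ_i = 1/19.7 + 1/14.2 + 1/15 = 0.187851 per khour.
P(min > 8.32) = e^(−0.187851·8.32) = e^(−1.5629) ≈ 0.2095.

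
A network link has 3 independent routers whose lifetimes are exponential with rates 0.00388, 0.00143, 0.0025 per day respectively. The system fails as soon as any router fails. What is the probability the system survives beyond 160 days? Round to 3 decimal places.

0.287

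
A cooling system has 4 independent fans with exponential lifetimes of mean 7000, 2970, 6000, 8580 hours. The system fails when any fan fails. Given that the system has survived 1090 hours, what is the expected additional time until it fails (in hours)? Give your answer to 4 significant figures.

First-failure rate Σλ = 1/7000 + 1/2970 + 1/6000 + 1/8580 = 0.000762774.
By memorylessness the expected residual is 1/Σλ = 1311 hours, regardless of the 1090 already elapsed.

1311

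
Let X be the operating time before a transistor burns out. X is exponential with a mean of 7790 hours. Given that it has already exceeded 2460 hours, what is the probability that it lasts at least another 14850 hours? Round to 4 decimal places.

0.1486

The rate is λ = 1/7790 = 0.00012837 per hour.
P(X > s+t | X > s) = e^(−λ(s+t))/e^(−λs) = e^(−λt), independent of s = 2460.
P(X > 14850) = e^(−1.9063) ≈ 0.1486.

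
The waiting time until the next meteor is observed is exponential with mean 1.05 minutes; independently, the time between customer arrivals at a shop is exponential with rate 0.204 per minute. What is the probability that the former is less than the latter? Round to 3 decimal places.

0.824

λ_1 = 1/1.05 = 0.952381, λ_2 = 0.204.
For independent exponentials, P(the former < the latter) = λ_1/(λ_1+λ_2) = 0.952381/1.15638 ≈ 0.824.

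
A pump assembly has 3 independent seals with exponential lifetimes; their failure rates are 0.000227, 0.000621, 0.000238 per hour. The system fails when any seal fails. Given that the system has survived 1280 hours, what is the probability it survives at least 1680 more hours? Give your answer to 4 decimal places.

0.1613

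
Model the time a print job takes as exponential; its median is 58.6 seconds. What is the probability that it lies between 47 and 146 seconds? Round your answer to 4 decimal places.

For an exponential, median = ln(2)/λ, so λ = ln 2 / 58.6 = 0.0118285 per second.
P(47 < X < 146) = e^(−λ·47) − e^(−λ·146) = 0.57353 − 0.17783 ≈ 0.3957.

0.3957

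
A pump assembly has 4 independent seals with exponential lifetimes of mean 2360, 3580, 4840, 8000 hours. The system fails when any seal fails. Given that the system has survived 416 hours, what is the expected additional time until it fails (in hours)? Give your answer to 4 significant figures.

First-failure rate Σλ = 1/2360 + 1/3580 + 1/4840 + 1/8000 = 0.00103467.
By memorylessness the expected residual is 1/Σλ = 966.492 hours, regardless of the 416 already elapsed.

966.5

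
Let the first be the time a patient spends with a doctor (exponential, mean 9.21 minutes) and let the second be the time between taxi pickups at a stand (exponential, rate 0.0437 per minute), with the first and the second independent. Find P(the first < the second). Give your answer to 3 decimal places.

0.713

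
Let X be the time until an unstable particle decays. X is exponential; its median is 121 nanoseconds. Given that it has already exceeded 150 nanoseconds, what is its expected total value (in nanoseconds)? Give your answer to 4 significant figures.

For an exponential, median = ln(2)/λ, so λ = ln 2 / 121 = 0.00572849 per nanosecond.
By memorylessness, E[X | X > 150] = 150 + 1/λ = 150 + 174.566 = 324.566 nanoseconds.

324.6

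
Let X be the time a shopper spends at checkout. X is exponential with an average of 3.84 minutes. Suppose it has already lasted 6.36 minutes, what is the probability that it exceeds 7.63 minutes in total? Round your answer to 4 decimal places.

0.7184

The rate is λ = 1/3.84 = 0.260417 per minute.
The exponential is memoryless, so the remaining time is again Exp(λ): the condition X > 6.36 is irrelevant.
P(X > 1.27) = e^(−0.33073) ≈ 0.7184.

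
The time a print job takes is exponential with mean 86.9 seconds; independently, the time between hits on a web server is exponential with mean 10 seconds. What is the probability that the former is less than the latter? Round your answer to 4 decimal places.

λ_1 = 1/86.9 = 0.0115075, λ_2 = 1/10 = 0.1.
For independent exponentials, P(the former < the latter) = λ_1/(λ_1+λ_2) = 0.0115075/0.111507 ≈ 0.1032.

0.1032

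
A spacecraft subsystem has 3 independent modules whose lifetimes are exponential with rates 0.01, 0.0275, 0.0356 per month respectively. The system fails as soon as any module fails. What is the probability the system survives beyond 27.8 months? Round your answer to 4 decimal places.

The time to first failure is exponential with rate Σλ = 0.01 + 0.0275 + 0.0356 = 0.0731.
P(min > 27.8) = e^(−0.0731·27.8) = e^(−2.0322) ≈ 0.1310.

0.1310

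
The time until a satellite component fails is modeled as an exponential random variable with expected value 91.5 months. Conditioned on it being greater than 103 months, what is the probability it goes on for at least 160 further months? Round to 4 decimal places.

0.1740

The rate is λ = 1/91.5 = 0.010929 per month.
By the memoryless property, P(X > 103+160 | X > 103) = P(X > 160).
P(X > 160) = e^(−1.7486) ≈ 0.1740.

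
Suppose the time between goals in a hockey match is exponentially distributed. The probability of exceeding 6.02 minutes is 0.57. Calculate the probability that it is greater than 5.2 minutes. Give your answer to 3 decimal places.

0.615

e^(−λ·6.02) = 0.57 ⇒ λ = −ln(0.57)/6.02 = 0.0933752.
P(X > 5.2) = e^(−0.0933752·5.2) = e^(−0.48555) ≈ 0.615.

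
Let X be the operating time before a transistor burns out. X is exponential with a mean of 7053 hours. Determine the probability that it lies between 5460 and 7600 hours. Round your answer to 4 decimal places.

The rate is λ = 1/7053 = 0.000141784 per hour.
P(5460 < X < 7600) = e^(−λ·5460) − e^(−λ·7600) = 0.46110 − 0.34043 ≈ 0.1207.

0.1207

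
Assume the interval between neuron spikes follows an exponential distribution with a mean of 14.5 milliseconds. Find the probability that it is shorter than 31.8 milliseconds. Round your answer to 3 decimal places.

The rate is λ = 1/14.5 = 0.0689655 per millisecond.
P(X ≤ 31.8) = 1 − e^(−λ·31.8) = 1 − e^(−2.1931) ≈ 0.888.

0.888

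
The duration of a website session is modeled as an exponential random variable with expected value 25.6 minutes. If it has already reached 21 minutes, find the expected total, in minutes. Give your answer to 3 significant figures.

The rate is λ = 1/25.6 = 0.0390625 per minute.
By memorylessness, E[X | X > 21] = 21 + 1/λ = 21 + 25.6 = 46.6 minutes.

46.6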